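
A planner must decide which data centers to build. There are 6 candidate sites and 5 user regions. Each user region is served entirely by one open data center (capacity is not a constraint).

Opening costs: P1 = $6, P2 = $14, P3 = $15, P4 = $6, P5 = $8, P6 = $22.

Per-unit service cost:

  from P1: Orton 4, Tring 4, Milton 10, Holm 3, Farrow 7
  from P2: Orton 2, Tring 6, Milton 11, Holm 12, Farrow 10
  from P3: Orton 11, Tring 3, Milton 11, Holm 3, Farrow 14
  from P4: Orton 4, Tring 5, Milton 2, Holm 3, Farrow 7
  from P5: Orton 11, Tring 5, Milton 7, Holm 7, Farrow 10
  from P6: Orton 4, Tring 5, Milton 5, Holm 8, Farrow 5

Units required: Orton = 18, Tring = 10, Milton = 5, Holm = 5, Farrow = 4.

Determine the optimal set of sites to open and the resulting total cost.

Open P2, P3 and P4; minimum total cost 154.

For any fixed open set, each user region goes to its cheapest open site; total = fixed + service.
{P2, P3, P4}: Orton→P2 2·18=36, Tring→P3 3·10=30, Milton→P4 2·5=10, Holm→P3 3·5=15, Farrow→P4 7·4=28. Service 119; fixed 35; total 154.
{P1, P2, P4}: service 129 + fixed 26 = 155
{P2, P4}: Orton→P2 2·18=36, Tring→P4 5·10=50, Milton→P4 2·5=10, Holm→P4 3·5=15, Farrow→P4 7·4=28. Service 139; fixed 20; total 159.
{P1, P2, P3, P4, P5, P6}: service 111 + fixed 71 = 182
No other subset beats 154.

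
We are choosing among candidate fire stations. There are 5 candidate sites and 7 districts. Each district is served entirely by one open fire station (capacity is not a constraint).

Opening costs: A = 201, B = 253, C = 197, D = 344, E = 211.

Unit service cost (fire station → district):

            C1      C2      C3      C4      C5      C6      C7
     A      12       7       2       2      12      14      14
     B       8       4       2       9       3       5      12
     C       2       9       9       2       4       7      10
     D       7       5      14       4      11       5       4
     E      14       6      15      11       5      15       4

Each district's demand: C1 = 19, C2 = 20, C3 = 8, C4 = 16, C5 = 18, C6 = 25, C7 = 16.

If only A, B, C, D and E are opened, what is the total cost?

Total cost: 1615

Each district is assigned to its cheapest site among the open ones.
{A, B, C, D, E}: C1→C 2·19=38, C2→B 4·20=80, C3→A 2·8=16, C4→A 2·16=32, C5→B 3·18=54, C6→B 5·25=125, C7→D 4·16=64. Service 409; fixed 1206; total 1615.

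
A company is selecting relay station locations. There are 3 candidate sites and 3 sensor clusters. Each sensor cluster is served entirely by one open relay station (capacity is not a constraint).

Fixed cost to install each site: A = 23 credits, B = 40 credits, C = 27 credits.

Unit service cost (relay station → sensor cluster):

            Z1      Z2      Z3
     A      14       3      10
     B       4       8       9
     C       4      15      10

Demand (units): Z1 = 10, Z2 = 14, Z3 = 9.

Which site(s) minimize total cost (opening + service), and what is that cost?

Open A and C; minimum total cost 222.

For any fixed open set, each sensor cluster goes to its cheapest open site; total = fixed + service.
{A, C}: Z1→C 4·10=40, Z2→A 3·14=42, Z3→A 10·9=90. Service 172; fixed 50; total 222.
{A, B}: service 163 + fixed 63 = 226
{A, B, C}: Z1→B 4·10=40, Z2→A 3·14=42, Z3→B 9·9=81. Service 163; fixed 90; total 253.
{A}: Z1→A 14·10=140, Z2→A 3·14=42, Z3→A 10·9=90. Service 272; fixed 23; total 295.
No other subset beats 222.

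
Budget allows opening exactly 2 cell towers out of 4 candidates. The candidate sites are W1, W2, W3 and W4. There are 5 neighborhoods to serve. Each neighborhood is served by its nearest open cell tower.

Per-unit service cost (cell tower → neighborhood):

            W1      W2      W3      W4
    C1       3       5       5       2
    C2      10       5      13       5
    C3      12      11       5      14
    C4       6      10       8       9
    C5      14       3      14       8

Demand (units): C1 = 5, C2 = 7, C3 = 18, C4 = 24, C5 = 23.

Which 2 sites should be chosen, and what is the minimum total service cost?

Choose W2 and W3; total service cost 411.

With exactly 2 open, each neighborhood uses its cheapest among the chosen.
{W2, W3}: C1→W2 5·5=25, C2→W2 5·7=35, C3→W3 5·18=90, C4→W3 8·24=192, C5→W2 3·23=69. Service cost 411.
{W1, W2}: service cost 461
{W3, W4}: service cost 511
Among all 6 size-2 choices, {W2, W3} is lowest.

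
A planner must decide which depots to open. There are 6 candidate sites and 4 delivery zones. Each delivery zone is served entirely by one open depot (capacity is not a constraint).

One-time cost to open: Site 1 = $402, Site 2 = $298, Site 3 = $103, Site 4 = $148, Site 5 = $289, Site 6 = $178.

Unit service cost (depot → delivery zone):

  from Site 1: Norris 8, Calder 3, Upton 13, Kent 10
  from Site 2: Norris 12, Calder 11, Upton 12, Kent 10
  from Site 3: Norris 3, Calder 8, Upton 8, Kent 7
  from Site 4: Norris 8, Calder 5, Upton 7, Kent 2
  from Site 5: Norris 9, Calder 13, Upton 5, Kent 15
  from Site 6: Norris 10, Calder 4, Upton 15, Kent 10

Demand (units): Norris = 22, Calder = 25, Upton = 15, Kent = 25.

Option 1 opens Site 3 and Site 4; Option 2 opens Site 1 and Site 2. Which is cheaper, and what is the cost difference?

Option 1: {Site 3, Site 4}: Norris→Site 3 3·22=66, Calder→Site 4 5·25=125, Upton→Site 4 7·15=105, Kent→Site 4 2·25=50. Service 346; fixed 251; total 597.
Option 2: {Site 1, Site 2}: Norris→Site 1 8·22=176, Calder→Site 1 3·25=75, Upton→Site 2 12·15=180, Kent→Site 1 10·25=250. Service 681; fixed 700; total 1381.
Difference: |597 − 1381| = 784.

Option 1 is cheaper by 784.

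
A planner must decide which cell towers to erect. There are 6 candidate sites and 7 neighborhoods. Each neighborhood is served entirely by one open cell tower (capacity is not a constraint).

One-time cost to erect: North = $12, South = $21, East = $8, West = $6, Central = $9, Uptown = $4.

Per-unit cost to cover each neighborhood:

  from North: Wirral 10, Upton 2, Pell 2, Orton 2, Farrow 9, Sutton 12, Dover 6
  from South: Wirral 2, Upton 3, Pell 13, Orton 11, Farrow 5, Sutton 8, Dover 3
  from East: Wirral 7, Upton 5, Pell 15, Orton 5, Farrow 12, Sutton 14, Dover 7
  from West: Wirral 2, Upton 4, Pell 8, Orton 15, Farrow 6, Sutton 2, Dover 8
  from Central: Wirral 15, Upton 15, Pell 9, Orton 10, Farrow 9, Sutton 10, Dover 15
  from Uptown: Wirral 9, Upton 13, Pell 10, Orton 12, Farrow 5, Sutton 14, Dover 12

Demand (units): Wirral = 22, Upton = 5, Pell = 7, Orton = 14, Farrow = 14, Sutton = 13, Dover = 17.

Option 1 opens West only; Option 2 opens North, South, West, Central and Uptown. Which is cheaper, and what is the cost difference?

Option 2 is cheaper by 287.

Option 1: {West}: Wirral→West 2·22=44, Upton→West 4·5=20, Pell→West 8·7=56, Orton→West 15·14=210, Farrow→West 6·14=84, Sutton→West 2·13=26, Dover→West 8·17=136. Service 576; fixed 6; total 582.
Option 2: {North, South, West, Central, Uptown}: Wirral→South 2·22=44, Upton→North 2·5=10, Pell→North 2·7=14, Orton→North 2·14=28, Farrow→South 5·14=70, Sutton→West 2·13=26, Dover→South 3·17=51. Service 243; fixed 52; total 295.
Difference: |582 − 295| = 287.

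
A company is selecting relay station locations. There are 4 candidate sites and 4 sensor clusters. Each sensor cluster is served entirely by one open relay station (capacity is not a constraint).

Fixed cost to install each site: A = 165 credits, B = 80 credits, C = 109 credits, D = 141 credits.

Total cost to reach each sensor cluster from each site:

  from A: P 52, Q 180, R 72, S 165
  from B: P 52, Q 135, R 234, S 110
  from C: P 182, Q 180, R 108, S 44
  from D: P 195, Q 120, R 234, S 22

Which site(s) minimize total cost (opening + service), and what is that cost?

Open B and C; minimum total cost 528.

For any fixed open set, each sensor cluster goes to its cheapest open site; total = fixed + service.
{B, C}: P→B 52, Q→B 135, R→C 108, S→C 44. Service 339; fixed 189; total 528.
{A, D}: service 266 + fixed 306 = 572
{B}: service 531 + fixed 80 = 611
{A, B, C, D}: P→A 52, Q→D 120, R→A 72, S→D 22. Service 266; fixed 495; total 761.
No other subset beats 528.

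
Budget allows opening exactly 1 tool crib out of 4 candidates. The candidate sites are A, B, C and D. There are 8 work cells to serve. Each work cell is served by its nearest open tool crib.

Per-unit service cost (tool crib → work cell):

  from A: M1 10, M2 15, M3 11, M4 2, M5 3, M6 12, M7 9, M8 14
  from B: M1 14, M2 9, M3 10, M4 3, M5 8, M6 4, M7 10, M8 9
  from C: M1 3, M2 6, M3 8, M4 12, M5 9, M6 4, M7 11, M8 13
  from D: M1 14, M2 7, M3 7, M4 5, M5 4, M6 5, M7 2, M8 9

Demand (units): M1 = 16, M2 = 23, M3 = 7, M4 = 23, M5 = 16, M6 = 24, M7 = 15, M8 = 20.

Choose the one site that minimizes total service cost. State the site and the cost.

Choose D only; total service cost 943.

With exactly 1 open, each work cell uses its cheapest among the chosen.
{D}: M1→D 14·16=224, M2→D 7·23=161, M3→D 7·7=49, M4→D 5·23=115, M5→D 4·16=64, M6→D 5·24=120, M7→D 2·15=30, M8→D 9·20=180. Service cost 943.
{B}: service cost 1124
{C}: service cost 1183
Among all 4 size-1 choices, {D} is lowest.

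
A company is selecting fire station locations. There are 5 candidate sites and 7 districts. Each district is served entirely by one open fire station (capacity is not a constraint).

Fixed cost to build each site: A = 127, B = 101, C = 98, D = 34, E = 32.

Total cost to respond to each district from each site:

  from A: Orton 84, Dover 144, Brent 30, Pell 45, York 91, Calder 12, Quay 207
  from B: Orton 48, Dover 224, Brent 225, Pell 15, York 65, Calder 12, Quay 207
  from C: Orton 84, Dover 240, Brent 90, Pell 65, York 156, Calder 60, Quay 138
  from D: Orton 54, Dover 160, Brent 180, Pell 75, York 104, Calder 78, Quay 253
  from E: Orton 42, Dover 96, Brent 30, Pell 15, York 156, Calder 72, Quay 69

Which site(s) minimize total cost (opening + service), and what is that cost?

For any fixed open set, each district goes to its cheapest open site; total = fixed + service.
{B, E}: Orton→E 42, Dover→E 96, Brent→E 30, Pell→B 15, York→B 65, Calder→B 12, Quay→E 69. Service 329; fixed 133; total 462.
{D, E}: Orton→E 42, Dover→E 96, Brent→E 30, Pell→E 15, York→D 104, Calder→E 72, Quay→E 69. Service 428; fixed 66; total 494.
{B, D, E}: service 329 + fixed 167 = 496
{A, B, C, D, E}: Orton→E 42, Dover→E 96, Brent→A 30, Pell→B 15, York→B 65, Calder→A 12, Quay→E 69. Service 329; fixed 392; total 721.
No other subset beats 462.

Open B and E; minimum total cost 462.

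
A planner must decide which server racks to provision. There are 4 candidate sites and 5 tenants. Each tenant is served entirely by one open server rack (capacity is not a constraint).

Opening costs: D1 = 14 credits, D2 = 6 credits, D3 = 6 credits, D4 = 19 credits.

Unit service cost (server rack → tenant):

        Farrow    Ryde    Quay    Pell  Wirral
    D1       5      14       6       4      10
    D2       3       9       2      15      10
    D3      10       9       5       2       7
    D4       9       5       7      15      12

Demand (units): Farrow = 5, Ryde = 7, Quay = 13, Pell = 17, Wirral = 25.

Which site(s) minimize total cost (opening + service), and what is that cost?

Open D2, D3 and D4; minimum total cost 316.

For any fixed open set, each tenant goes to its cheapest open site; total = fixed + service.
{D2, D3, D4}: Farrow→D2 3·5=15, Ryde→D4 5·7=35, Quay→D2 2·13=26, Pell→D3 2·17=34, Wirral→D3 7·25=175. Service 285; fixed 31; total 316.
{D2, D3}: Farrow→D2 3·5=15, Ryde→D2 9·7=63, Quay→D2 2·13=26, Pell→D3 2·17=34, Wirral→D3 7·25=175. Service 313; fixed 12; total 325.
{D1, D2, D3, D4}: Farrow→D2 3·5=15, Ryde→D4 5·7=35, Quay→D2 2·13=26, Pell→D3 2·17=34, Wirral→D3 7·25=175. Service 285; fixed 45; total 330.
{D2}: service 609 + fixed 6 = 615
(All 15 nonempty subsets were checked; D2, D3 and D4 is lowest.)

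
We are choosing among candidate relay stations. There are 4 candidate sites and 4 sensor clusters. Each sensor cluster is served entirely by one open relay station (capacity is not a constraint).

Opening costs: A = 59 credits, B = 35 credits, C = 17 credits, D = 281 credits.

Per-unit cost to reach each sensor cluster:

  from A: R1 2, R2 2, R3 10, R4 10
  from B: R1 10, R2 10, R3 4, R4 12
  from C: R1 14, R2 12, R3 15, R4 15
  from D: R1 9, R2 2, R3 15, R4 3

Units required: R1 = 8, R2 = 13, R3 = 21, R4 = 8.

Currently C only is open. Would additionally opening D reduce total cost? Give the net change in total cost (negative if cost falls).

Current service cost with {C}: 703.
Adding D: each sensor cluster re-picks its cheapest; new service cost 437, saving 266.
Extra fixed cost: 281. Net change = 281 − 266 = 15.
(Totals: 720 → 735.)

No — net change +15 (cost rises by 15).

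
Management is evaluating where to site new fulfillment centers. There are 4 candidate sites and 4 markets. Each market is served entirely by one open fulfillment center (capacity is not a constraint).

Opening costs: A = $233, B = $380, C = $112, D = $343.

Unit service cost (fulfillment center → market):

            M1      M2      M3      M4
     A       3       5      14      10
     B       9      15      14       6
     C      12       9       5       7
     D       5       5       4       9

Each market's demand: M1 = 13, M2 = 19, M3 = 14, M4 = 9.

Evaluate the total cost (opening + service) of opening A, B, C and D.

Each market is assigned to its cheapest site among the open ones.
{A, B, C, D}: M1→A 3·13=39, M2→A 5·19=95, M3→D 4·14=56, M4→B 6·9=54. Service 244; fixed 1068; total 1312.

Total cost: 1312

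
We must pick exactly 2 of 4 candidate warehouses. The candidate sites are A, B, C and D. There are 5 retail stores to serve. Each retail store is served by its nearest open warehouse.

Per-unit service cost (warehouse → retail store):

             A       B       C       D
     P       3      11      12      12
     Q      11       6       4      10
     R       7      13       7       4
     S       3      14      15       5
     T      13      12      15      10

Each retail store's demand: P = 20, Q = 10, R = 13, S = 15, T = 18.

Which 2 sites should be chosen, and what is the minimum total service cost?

With exactly 2 open, each retail store uses its cheapest among the chosen.
{A, D}: P→A 3·20=60, Q→D 10·10=100, R→D 4·13=52, S→A 3·15=45, T→D 10·18=180. Service cost 437.
{A, C}: service cost 470
{A, B}: service cost 472
Among all 6 size-2 choices, {A, D} is lowest.

Choose A and D; total service cost 437.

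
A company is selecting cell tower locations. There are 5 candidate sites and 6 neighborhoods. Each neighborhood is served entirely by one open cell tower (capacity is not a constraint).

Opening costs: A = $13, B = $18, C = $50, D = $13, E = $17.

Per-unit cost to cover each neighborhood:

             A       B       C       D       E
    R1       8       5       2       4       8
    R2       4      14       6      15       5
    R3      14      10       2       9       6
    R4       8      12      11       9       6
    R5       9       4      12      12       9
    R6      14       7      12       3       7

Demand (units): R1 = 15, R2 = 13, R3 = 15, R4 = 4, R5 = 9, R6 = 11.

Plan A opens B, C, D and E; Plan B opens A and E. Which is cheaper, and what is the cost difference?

Plan A: {B, C, D, E}: R1→C 2·15=30, R2→E 5·13=65, R3→C 2·15=30, R4→E 6·4=24, R5→B 4·9=36, R6→D 3·11=33. Service 218; fixed 98; total 316.
Plan B: {A, E}: R1→A 8·15=120, R2→A 4·13=52, R3→E 6·15=90, R4→E 6·4=24, R5→A 9·9=81, R6→E 7·11=77. Service 444; fixed 30; total 474.
Difference: |316 − 474| = 158.

Plan A is cheaper by 158.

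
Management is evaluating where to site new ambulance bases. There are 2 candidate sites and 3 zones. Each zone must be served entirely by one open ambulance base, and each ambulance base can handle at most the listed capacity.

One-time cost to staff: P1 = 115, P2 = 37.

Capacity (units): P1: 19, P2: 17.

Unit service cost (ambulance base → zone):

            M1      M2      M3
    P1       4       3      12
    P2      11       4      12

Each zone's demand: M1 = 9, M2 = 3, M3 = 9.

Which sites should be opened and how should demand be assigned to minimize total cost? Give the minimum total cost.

Open {P1, P2}: M1→P1 4·9=36, M2→P1 3·3=9, M3→P2 12·9=108.
Loads: P1 carries 12/19, P2 carries 9/17. Service 153; fixed 152; total 305.
Next best feasible plan costs 308.

Minimum total cost: 305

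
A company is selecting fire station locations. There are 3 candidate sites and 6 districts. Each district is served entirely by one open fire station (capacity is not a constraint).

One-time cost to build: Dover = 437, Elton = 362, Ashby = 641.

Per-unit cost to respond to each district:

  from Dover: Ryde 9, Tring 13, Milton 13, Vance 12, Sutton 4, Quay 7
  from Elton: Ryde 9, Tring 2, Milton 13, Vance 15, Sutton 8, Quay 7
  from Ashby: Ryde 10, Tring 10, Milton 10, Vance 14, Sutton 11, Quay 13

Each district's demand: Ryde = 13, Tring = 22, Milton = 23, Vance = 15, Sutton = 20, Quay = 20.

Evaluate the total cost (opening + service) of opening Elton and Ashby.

Each district is assigned to its cheapest site among the open ones.
{Elton, Ashby}: Ryde→Elton 9·13=117, Tring→Elton 2·22=44, Milton→Ashby 10·23=230, Vance→Ashby 14·15=210, Sutton→Elton 8·20=160, Quay→Elton 7·20=140. Service 901; fixed 1003; total 1904.

Total cost: 1904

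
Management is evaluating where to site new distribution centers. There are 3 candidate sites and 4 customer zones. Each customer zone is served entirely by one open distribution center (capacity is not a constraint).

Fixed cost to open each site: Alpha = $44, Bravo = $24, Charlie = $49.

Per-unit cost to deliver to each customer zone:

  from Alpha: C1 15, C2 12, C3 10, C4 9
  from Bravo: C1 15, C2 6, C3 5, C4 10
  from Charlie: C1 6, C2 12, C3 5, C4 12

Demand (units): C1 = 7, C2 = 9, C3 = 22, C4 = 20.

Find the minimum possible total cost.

Minimum total cost: 479

For any fixed open set, each customer zone goes to its cheapest open site; total = fixed + service.
{Bravo, Charlie}: C1→Charlie 6·7=42, C2→Bravo 6·9=54, C3→Bravo 5·22=110, C4→Bravo 10·20=200. Service 406; fixed 73; total 479.
{Bravo}: service 469 + fixed 24 = 493
{Alpha, Bravo, Charlie}: service 386 + fixed 117 = 503
No other subset beats 479.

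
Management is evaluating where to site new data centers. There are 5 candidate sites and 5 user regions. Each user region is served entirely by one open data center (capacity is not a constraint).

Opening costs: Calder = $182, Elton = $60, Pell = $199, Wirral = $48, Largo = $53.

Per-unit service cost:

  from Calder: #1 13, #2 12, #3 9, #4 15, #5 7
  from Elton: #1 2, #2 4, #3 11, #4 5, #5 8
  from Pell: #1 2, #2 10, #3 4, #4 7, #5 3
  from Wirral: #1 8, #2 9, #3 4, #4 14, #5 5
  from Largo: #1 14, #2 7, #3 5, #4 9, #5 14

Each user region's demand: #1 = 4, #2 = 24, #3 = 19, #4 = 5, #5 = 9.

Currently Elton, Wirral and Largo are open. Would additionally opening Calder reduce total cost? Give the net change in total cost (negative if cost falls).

Current service cost with {Elton, Wirral, Largo}: 250.
Adding Calder: each user region re-picks its cheapest; new service cost 250, saving 0.
Extra fixed cost: 182. Net change = 182 − 0 = 182.
(Totals: 411 → 593.)

No — net change +182 (cost rises by 182).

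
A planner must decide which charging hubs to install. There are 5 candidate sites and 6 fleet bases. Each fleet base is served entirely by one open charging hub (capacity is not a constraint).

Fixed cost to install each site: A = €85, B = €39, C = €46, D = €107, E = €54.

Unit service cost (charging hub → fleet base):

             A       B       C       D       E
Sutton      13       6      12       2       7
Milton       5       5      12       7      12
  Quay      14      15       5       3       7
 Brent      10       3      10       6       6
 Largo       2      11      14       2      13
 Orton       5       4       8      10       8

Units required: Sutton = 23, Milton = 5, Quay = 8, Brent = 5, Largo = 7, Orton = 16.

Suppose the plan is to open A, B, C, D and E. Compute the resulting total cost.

Each fleet base is assigned to its cheapest site among the open ones.
{A, B, C, D, E}: Sutton→D 2·23=46, Milton→A 5·5=25, Quay→D 3·8=24, Brent→B 3·5=15, Largo→A 2·7=14, Orton→B 4·16=64. Service 188; fixed 331; total 519.

Total cost: 519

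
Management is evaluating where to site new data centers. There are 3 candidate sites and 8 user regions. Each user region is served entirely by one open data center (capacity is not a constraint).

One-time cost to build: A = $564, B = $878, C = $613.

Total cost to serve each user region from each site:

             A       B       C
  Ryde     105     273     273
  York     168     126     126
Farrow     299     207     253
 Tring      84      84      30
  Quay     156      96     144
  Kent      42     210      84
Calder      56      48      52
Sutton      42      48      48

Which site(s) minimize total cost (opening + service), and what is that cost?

Open A only; minimum total cost 1516.

For any fixed open set, each user region goes to its cheapest open site; total = fixed + service.
{A}: Ryde→A 105, York→A 168, Farrow→A 299, Tring→A 84, Quay→A 156, Kent→A 42, Calder→A 56, Sutton→A 42. Service 952; fixed 564; total 1516.
{C}: service 1010 + fixed 613 = 1623
{B}: service 1092 + fixed 878 = 1970
{A, B, C}: service 696 + fixed 2055 = 2751
No other subset beats 1516.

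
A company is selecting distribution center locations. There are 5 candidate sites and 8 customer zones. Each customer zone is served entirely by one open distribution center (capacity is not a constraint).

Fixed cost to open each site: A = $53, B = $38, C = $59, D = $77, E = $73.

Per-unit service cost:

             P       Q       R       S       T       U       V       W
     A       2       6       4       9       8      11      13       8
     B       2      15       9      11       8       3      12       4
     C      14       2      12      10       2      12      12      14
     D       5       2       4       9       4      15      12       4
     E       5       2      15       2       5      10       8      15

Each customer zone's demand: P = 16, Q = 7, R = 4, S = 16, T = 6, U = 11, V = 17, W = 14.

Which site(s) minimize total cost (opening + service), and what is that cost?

For any fixed open set, each customer zone goes to its cheapest open site; total = fixed + service.
{B, E}: P→B 2·16=32, Q→E 2·7=14, R→B 9·4=36, S→E 2·16=32, T→E 5·6=30, U→B 3·11=33, V→E 8·17=136, W→B 4·14=56. Service 369; fixed 111; total 480.
{A, B, E}: service 349 + fixed 164 = 513
{B, C, E}: P→B 2·16=32, Q→C 2·7=14, R→B 9·4=36, S→E 2·16=32, T→C 2·6=12, U→B 3·11=33, V→E 8·17=136, W→B 4·14=56. Service 351; fixed 170; total 521.
{A, B, C, D, E}: service 331 + fixed 300 = 631
No other subset beats 480.

Open B and E; minimum total cost 480.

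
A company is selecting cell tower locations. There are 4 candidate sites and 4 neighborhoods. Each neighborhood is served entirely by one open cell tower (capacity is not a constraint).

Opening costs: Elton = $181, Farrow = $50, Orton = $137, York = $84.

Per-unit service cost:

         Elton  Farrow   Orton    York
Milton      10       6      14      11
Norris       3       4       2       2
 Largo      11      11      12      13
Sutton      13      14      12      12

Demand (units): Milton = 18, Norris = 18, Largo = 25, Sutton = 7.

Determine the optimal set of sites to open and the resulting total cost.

Open Farrow only; minimum total cost 603.

For any fixed open set, each neighborhood goes to its cheapest open site; total = fixed + service.
{Farrow}: Milton→Farrow 6·18=108, Norris→Farrow 4·18=72, Largo→Farrow 11·25=275, Sutton→Farrow 14·7=98. Service 553; fixed 50; total 603.
{Farrow, York}: service 503 + fixed 134 = 637
{Farrow, Orton}: Milton→Farrow 6·18=108, Norris→Orton 2·18=36, Largo→Farrow 11·25=275, Sutton→Orton 12·7=84. Service 503; fixed 187; total 690.
{Elton, Farrow, Orton, York}: service 503 + fixed 452 = 955
No other subset beats 603.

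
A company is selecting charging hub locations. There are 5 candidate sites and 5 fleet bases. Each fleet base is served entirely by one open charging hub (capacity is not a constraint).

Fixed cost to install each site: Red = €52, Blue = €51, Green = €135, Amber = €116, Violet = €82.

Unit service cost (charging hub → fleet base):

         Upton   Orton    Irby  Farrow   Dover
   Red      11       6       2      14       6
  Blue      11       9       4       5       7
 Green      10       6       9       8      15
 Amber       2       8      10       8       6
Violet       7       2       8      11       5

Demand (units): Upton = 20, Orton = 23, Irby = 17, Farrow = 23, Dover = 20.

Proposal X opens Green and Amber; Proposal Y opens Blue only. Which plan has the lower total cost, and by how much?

Proposal X: {Green, Amber}: Upton→Amber 2·20=40, Orton→Green 6·23=138, Irby→Green 9·17=153, Farrow→Green 8·23=184, Dover→Amber 6·20=120. Service 635; fixed 251; total 886.
Proposal Y: {Blue}: Upton→Blue 11·20=220, Orton→Blue 9·23=207, Irby→Blue 4·17=68, Farrow→Blue 5·23=115, Dover→Blue 7·20=140. Service 750; fixed 51; total 801.
Difference: |886 − 801| = 85.

Proposal Y is cheaper by 85.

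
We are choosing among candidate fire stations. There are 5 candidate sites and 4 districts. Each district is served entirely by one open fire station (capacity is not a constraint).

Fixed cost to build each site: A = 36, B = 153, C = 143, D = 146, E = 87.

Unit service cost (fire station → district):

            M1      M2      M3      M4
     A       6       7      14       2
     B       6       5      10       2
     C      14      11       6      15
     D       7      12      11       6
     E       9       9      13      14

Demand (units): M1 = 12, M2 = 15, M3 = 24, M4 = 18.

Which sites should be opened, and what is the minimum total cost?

For any fixed open set, each district goes to its cheapest open site; total = fixed + service.
{A, C}: M1→A 6·12=72, M2→A 7·15=105, M3→C 6·24=144, M4→A 2·18=36. Service 357; fixed 179; total 536.
{B}: M1→B 6·12=72, M2→B 5·15=75, M3→B 10·24=240, M4→B 2·18=36. Service 423; fixed 153; total 576.
{A}: service 549 + fixed 36 = 585
{A, B, C, D, E}: service 327 + fixed 565 = 892
No other subset beats 536.

Open A and C; minimum total cost 536.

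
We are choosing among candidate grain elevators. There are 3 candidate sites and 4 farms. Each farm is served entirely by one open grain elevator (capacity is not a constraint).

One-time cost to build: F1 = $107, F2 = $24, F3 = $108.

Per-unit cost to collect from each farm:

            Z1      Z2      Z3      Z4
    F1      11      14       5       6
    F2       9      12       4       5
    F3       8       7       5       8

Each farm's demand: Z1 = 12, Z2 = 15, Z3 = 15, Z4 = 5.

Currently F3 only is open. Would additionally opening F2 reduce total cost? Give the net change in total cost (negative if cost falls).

Yes — net change −6 (cost falls by 6).

Current service cost with {F3}: 316.
Adding F2: each farm re-picks its cheapest; new service cost 286, saving 30.
Extra fixed cost: 24. Net change = 24 − 30 = -6.
(Totals: 424 → 418.)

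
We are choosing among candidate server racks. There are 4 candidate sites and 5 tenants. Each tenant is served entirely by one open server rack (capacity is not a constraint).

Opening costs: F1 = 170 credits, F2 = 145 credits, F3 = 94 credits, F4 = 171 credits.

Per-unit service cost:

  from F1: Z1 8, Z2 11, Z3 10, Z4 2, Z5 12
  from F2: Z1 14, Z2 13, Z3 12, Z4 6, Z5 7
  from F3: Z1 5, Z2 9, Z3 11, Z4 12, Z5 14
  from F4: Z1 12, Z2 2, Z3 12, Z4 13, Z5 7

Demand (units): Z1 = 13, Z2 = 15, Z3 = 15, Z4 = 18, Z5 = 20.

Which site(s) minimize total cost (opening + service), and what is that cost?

Open F1 and F4; minimum total cost 801.

For any fixed open set, each tenant goes to its cheapest open site; total = fixed + service.
{F1, F4}: Z1→F1 8·13=104, Z2→F4 2·15=30, Z3→F1 10·15=150, Z4→F1 2·18=36, Z5→F4 7·20=140. Service 460; fixed 341; total 801.
{F2, F3}: service 613 + fixed 239 = 852
{F1, F3, F4}: service 421 + fixed 435 = 856
{F1, F2, F3, F4}: service 421 + fixed 580 = 1001
No other subset beats 801.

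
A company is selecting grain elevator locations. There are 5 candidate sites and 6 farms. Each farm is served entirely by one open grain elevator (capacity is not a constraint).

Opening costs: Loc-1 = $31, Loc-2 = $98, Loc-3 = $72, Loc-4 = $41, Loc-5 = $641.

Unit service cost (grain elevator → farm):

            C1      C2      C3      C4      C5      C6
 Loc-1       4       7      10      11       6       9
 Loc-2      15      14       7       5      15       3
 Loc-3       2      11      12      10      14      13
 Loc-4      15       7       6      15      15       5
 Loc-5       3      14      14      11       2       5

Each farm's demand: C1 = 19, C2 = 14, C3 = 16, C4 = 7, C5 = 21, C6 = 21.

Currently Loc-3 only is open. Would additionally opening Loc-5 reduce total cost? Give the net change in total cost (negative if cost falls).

Current service cost with {Loc-3}: 1021.
Adding Loc-5: each farm re-picks its cheapest; new service cost 601, saving 420.
Extra fixed cost: 641. Net change = 641 − 420 = 221.
(Totals: 1093 → 1314.)

No — net change +221 (cost rises by 221).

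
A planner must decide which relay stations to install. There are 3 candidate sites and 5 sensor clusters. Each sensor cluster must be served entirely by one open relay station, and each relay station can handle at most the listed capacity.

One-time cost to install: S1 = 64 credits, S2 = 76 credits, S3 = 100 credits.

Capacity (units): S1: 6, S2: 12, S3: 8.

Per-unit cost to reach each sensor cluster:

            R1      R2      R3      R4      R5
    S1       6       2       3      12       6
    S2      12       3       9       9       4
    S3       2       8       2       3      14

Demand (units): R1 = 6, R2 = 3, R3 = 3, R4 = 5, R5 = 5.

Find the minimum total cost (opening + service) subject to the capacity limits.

Open {S1, S2, S3}: R1→S1 6·6=36, R2→S2 3·3=9, R3→S3 2·3=6, R4→S3 3·5=15, R5→S2 4·5=20.
Loads: S1 carries 6/6, S2 carries 8/12, S3 carries 8/8. Service 86; fixed 240; total 326.
Next best feasible plan costs 332.

Minimum total cost: 326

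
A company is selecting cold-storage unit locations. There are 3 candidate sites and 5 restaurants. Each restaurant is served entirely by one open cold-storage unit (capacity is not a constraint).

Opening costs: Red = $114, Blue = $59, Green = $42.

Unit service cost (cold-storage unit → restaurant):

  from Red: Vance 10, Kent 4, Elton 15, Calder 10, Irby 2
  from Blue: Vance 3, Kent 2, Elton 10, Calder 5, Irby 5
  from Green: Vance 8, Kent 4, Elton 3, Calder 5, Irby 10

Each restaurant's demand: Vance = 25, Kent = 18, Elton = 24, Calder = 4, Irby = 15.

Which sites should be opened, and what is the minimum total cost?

Open Blue and Green; minimum total cost 379.

For any fixed open set, each restaurant goes to its cheapest open site; total = fixed + service.
{Blue, Green}: Vance→Blue 3·25=75, Kent→Blue 2·18=36, Elton→Green 3·24=72, Calder→Blue 5·4=20, Irby→Blue 5·15=75. Service 278; fixed 101; total 379.
{Red, Blue, Green}: service 233 + fixed 215 = 448
{Blue}: service 446 + fixed 59 = 505
{Green}: service 514 + fixed 42 = 556
(All 7 nonempty subsets were checked; Blue and Green is lowest.)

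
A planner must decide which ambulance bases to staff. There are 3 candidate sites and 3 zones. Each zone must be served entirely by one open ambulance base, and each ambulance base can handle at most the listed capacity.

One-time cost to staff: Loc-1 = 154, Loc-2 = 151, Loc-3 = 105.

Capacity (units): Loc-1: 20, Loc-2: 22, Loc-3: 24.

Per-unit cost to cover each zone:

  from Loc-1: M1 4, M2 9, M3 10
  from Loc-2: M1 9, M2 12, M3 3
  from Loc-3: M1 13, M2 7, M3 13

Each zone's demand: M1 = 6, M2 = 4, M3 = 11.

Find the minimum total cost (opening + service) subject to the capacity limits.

Open {Loc-2}: M1→Loc-2 9·6=54, M2→Loc-2 12·4=48, M3→Loc-2 3·11=33.
Loads: Loc-2 carries 21/22. Service 135; fixed 151; total 286.
Next best feasible plan costs 354.

Minimum total cost: 286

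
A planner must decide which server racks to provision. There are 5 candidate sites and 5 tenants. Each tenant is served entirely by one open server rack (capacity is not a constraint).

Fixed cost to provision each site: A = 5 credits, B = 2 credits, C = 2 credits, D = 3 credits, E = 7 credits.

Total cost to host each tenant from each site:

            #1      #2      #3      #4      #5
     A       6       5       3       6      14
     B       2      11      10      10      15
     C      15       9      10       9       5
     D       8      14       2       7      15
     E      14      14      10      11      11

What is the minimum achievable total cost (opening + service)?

Minimum total cost: 30

For any fixed open set, each tenant goes to its cheapest open site; total = fixed + service.
{A, B, C}: #1→B 2, #2→A 5, #3→A 3, #4→A 6, #5→C 5. Service 21; fixed 9; total 30.
{A, B, C, D}: service 20 + fixed 12 = 32
{A, C}: #1→A 6, #2→A 5, #3→A 3, #4→A 6, #5→C 5. Service 25; fixed 7; total 32.
{A, B, C, D, E}: service 20 + fixed 19 = 39
No other subset beats 30.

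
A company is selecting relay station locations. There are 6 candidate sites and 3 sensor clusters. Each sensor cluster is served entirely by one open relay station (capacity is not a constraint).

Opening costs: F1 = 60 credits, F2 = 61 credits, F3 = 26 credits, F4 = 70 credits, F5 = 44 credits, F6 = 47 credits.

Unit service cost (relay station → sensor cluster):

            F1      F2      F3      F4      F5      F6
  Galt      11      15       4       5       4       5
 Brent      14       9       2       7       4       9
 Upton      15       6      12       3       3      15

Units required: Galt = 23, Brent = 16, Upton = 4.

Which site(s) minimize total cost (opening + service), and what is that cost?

For any fixed open set, each sensor cluster goes to its cheapest open site; total = fixed + service.
{F3}: Galt→F3 4·23=92, Brent→F3 2·16=32, Upton→F3 12·4=48. Service 172; fixed 26; total 198.
{F3, F5}: service 136 + fixed 70 = 206
{F5}: service 168 + fixed 44 = 212
{F1, F2, F3, F4, F5, F6}: Galt→F3 4·23=92, Brent→F3 2·16=32, Upton→F4 3·4=12. Service 136; fixed 308; total 444.
No other subset beats 198.

Open F3 only; minimum total cost 198.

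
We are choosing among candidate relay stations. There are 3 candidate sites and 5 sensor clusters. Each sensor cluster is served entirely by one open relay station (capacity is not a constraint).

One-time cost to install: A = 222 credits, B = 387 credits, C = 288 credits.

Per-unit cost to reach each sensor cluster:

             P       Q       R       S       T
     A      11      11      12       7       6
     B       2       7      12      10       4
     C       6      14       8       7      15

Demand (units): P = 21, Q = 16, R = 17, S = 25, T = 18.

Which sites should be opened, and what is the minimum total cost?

For any fixed open set, each sensor cluster goes to its cheapest open site; total = fixed + service.
{B}: P→B 2·21=42, Q→B 7·16=112, R→B 12·17=204, S→B 10·25=250, T→B 4·18=72. Service 680; fixed 387; total 1067.
{A}: service 894 + fixed 222 = 1116
{B, C}: P→B 2·21=42, Q→B 7·16=112, R→C 8·17=136, S→C 7·25=175, T→B 4·18=72. Service 537; fixed 675; total 1212.
{A, B, C}: service 537 + fixed 897 = 1434
(All 7 nonempty subsets were checked; B only is lowest.)

Open B only; minimum total cost 1067.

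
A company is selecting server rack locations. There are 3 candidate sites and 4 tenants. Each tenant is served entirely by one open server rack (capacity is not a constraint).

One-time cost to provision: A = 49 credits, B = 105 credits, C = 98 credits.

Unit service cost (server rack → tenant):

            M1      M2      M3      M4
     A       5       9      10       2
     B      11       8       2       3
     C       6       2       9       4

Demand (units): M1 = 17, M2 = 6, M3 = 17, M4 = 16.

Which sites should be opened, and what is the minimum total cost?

For any fixed open set, each tenant goes to its cheapest open site; total = fixed + service.
{A, B}: M1→A 5·17=85, M2→B 8·6=48, M3→B 2·17=34, M4→A 2·16=32. Service 199; fixed 154; total 353.
{A}: M1→A 5·17=85, M2→A 9·6=54, M3→A 10·17=170, M4→A 2·16=32. Service 341; fixed 49; total 390.
{B, C}: service 196 + fixed 203 = 399
{A, B, C}: service 163 + fixed 252 = 415
No other subset beats 353.

Open A and B; minimum total cost 353.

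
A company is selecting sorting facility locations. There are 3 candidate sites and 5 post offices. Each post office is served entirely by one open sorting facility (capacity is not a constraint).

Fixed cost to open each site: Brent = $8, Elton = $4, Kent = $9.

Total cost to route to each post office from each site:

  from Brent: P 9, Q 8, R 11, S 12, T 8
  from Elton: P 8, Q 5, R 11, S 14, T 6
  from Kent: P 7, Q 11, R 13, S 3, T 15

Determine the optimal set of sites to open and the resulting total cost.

Open Elton and Kent; minimum total cost 45.

For any fixed open set, each post office goes to its cheapest open site; total = fixed + service.
{Elton, Kent}: P→Kent 7, Q→Elton 5, R→Elton 11, S→Kent 3, T→Elton 6. Service 32; fixed 13; total 45.
{Elton}: service 44 + fixed 4 = 48
{Brent, Elton, Kent}: service 32 + fixed 21 = 53
No other subset beats 45.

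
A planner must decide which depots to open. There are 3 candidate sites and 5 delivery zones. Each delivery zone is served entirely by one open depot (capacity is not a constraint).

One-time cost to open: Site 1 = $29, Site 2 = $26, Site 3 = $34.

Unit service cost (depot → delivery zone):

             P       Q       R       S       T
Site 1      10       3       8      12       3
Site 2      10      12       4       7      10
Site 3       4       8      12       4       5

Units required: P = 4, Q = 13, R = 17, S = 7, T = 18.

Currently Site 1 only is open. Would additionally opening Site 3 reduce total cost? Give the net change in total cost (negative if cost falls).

Current service cost with {Site 1}: 353.
Adding Site 3: each delivery zone re-picks its cheapest; new service cost 273, saving 80.
Extra fixed cost: 34. Net change = 34 − 80 = -46.
(Totals: 382 → 336.)

Yes — net change −46 (cost falls by 46).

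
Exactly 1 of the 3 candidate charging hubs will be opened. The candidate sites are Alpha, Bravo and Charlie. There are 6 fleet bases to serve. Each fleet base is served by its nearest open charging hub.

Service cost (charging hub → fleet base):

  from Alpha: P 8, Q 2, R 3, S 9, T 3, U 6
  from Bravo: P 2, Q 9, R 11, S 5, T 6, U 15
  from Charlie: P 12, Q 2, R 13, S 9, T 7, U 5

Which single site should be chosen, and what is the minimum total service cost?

With exactly 1 open, each fleet base uses its cheapest among the chosen.
{Alpha}: P→Alpha 8, Q→Alpha 2, R→Alpha 3, S→Alpha 9, T→Alpha 3, U→Alpha 6. Service cost 31.
{Bravo}: service cost 48
{Charlie}: service cost 48
Among all 3 size-1 choices, {Alpha} is lowest.

Choose Alpha only; total service cost 31.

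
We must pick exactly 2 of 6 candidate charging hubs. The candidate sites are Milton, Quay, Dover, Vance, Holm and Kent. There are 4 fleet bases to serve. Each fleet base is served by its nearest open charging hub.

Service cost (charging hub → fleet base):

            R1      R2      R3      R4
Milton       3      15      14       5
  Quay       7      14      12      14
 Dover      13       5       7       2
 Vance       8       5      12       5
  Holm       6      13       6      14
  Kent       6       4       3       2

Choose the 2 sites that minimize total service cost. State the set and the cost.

With exactly 2 open, each fleet base uses its cheapest among the chosen.
{Milton, Kent}: R1→Milton 3, R2→Kent 4, R3→Kent 3, R4→Kent 2. Service cost 12.
{Quay, Kent}: service cost 15
{Dover, Kent}: service cost 15
Among all 15 size-2 choices, {Milton, Kent} is lowest.

Choose Milton and Kent; total service cost 12.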